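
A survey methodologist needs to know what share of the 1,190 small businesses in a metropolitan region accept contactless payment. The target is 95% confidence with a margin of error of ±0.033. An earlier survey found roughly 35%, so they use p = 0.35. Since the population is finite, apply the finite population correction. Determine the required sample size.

For 95% confidence, z = 1.960.
Unadjusted: n₀ = 1.960² × 0.35 × 0.65 / 0.033² ≈ 802.54, so n₀ = 803.
Finite population correction with N = 1,190: n = n₀ / (1 + (n₀−1)/N) = 803 / (1 + 802/1190) = 803 / 1.6739 ≈ 479.70.
Rounding up, n = 480.

480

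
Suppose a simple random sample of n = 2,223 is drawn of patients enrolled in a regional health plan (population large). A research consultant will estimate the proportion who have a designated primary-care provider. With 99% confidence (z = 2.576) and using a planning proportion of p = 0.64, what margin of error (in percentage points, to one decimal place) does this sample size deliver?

2.6

SE(p̂) = √[p(1−p)/n] = √[0.2304/2223] = 0.01018.
E = z × SE = 2.576 × 0.01018 = 0.02623, or 2.6 percentage points.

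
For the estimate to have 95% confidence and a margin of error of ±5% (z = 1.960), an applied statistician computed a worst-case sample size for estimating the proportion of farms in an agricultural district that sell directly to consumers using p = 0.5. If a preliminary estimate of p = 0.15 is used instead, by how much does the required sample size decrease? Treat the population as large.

189

Conservative (p = 0.5): n = 1.960² × 0.25 / 0.050² ≈ 384.16 → 385.
Using p = 0.15: p(1−p) = 0.1275, so n = 1.960² × 0.1275 / 0.050² ≈ 195.92 → 196.
Reduction: 385 − 196 = 189.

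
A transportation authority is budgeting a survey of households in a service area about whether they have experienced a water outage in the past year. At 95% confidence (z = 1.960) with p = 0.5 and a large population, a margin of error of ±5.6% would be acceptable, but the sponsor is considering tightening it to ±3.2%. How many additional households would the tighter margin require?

631

At ±5.6%: n = 1.960² × 0.2500 / 0.056² ≈ 306.25 → 307.
At ±3.2%: n = 1.960² × 0.2500 / 0.032² ≈ 937.89 → 938.
Additional respondents: 938 − 307 = 631.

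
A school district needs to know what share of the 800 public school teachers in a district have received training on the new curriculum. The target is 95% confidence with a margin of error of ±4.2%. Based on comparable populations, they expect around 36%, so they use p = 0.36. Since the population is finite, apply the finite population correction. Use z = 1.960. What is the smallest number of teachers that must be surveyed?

Unadjusted: n₀ = 1.960² × 0.36 × 0.64 / 0.042² ≈ 501.76, so n₀ = 502.
Finite population correction with N = 800: n = n₀ / (1 + (n₀−1)/N) = 502 / (1 + 501/800) = 502 / 1.6262 ≈ 308.69.
Rounding up, n = 309.

309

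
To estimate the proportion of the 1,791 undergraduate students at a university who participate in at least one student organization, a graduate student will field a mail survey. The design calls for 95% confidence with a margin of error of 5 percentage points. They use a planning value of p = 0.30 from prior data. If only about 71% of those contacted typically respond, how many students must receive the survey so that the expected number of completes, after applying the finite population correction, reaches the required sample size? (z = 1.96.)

Completed interviews needed (unadjusted): n₀ = 1.96² × 0.2100 / 0.050² ≈ 322.69 → 323.
FPC for N = 1,791: n = 323 / (1 + 322/1791) = 323 / 1.1798 ≈ 273.78 → 274.
At a 71% response rate, contacts needed = 274 / 0.71 ≈ 385.92 → 386.

386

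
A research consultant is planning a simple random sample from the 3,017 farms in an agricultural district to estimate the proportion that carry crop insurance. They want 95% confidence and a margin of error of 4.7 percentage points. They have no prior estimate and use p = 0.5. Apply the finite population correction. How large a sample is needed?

381

For 95% confidence, z = 1.96.
Unadjusted: n₀ = 1.96² × 0.50 × 0.50 / 0.047² ≈ 434.77, so n₀ = 435.
Finite population correction with N = 3,017: n = n₀ / (1 + (n₀−1)/N) = 435 / (1 + 434/3017) = 435 / 1.1439 ≈ 380.29.
Rounding up, n = 381.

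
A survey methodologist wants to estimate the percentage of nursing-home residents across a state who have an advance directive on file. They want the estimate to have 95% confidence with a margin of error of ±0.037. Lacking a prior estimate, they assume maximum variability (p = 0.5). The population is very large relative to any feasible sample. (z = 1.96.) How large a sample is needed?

With p = 0.5, p(1−p) = 0.25.
n = z²·p(1−p)/E² = 1.96² × 0.2500 / 0.037² = 3.8416 × 0.2500 / 0.001369 ≈ 701.53.
Rounding up gives n = 702.

702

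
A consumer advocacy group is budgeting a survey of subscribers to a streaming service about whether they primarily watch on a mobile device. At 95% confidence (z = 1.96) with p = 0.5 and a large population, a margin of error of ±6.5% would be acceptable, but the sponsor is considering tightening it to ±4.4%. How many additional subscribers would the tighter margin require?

At ±6.5%: n = 1.96² × 0.2500 / 0.065² ≈ 227.31 → 228.
At ±4.4%: n = 1.96² × 0.2500 / 0.044² ≈ 496.07 → 497.
Additional respondents: 497 − 228 = 269.

269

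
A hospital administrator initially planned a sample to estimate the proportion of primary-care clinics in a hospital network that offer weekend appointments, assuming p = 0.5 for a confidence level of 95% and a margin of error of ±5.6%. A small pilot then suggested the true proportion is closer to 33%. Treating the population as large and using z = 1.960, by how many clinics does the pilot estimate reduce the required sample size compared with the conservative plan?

Conservative (p = 0.5): n = 1.960² × 0.25 / 0.056² ≈ 306.25 → 307.
Using p = 0.33: p(1−p) = 0.2211, so n = 1.960² × 0.2211 / 0.056² ≈ 270.85 → 271.
Reduction: 307 − 271 = 36.

36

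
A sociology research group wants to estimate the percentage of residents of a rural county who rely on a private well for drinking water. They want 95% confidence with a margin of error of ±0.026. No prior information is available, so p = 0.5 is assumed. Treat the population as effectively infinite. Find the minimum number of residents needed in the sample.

For 95% confidence, z = 1.960.
With p = 0.5, p(1−p) = 0.25.
n = z²·p(1−p)/E² = 1.960² × 0.2500 / 0.026² = 3.8416 × 0.2500 / 0.000676 ≈ 1420.71.
Rounding up gives n = 1421.

1421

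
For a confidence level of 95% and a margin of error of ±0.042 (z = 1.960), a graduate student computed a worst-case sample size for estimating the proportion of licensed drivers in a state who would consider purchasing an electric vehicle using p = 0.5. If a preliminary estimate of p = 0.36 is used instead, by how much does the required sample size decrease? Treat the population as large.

Conservative (p = 0.5): n = 1.960² × 0.25 / 0.042² ≈ 544.44 → 545.
Using p = 0.36: p(1−p) = 0.2304, so n = 1.960² × 0.2304 / 0.042² ≈ 501.76 → 502.
Reduction: 545 − 502 = 43.

43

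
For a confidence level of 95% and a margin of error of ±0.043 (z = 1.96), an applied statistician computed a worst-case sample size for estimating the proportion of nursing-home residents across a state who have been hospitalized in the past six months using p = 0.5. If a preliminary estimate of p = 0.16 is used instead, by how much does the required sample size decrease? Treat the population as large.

240

Conservative (p = 0.5): n = 1.96² × 0.25 / 0.043² ≈ 519.42 → 520.
Using p = 0.16: p(1−p) = 0.1344, so n = 1.96² × 0.1344 / 0.043² ≈ 279.24 → 280.
Reduction: 520 − 280 = 240.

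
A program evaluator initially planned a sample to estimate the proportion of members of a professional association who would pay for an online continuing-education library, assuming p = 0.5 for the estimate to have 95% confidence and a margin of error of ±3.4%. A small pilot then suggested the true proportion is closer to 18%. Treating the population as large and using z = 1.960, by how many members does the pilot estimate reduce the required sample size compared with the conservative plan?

340

Conservative (p = 0.5): n = 1.960² × 0.25 / 0.034² ≈ 830.80 → 831.
Using p = 0.18: p(1−p) = 0.1476, so n = 1.960² × 0.1476 / 0.034² ≈ 490.50 → 491.
Reduction: 831 − 491 = 340.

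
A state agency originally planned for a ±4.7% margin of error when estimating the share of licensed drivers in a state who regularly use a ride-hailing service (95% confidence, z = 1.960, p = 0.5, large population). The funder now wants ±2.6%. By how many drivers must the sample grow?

At ±4.7%: n = 1.960² × 0.2500 / 0.047² ≈ 434.77 → 435.
At ±2.6%: n = 1.960² × 0.2500 / 0.026² ≈ 1420.71 → 1421.
Additional respondents: 1421 − 435 = 986.

986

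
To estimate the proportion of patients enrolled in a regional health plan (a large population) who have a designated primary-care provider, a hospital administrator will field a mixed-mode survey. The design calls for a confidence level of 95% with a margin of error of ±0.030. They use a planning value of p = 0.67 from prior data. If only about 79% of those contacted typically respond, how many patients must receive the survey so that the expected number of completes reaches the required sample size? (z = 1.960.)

1195

Completed interviews needed: n₀ = 1.960² × 0.2211 / 0.030² ≈ 943.75 → 944.
At a 79% response rate, contacts needed = 944 / 0.79 ≈ 1194.94 → 1195.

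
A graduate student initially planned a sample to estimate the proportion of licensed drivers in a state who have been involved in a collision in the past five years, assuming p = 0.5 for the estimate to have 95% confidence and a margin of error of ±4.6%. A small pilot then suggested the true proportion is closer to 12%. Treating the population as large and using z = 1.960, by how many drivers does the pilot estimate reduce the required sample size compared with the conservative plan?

262

Conservative (p = 0.5): n = 1.960² × 0.25 / 0.046² ≈ 453.88 → 454.
Using p = 0.12: p(1−p) = 0.1056, so n = 1.960² × 0.1056 / 0.046² ≈ 191.72 → 192.
Reduction: 454 − 192 = 262.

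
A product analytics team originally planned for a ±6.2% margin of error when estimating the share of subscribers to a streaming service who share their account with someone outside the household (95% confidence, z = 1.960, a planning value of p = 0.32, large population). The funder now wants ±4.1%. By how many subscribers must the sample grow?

280

At ±6.2%: n = 1.960² × 0.2176 / 0.062² ≈ 217.46 → 218.
At ±4.1%: n = 1.960² × 0.2176 / 0.041² ≈ 497.28 → 498.
Additional respondents: 498 − 218 = 280.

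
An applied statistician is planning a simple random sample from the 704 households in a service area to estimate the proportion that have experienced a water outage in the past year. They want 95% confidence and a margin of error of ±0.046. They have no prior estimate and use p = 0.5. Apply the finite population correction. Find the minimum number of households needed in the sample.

277

For 95% confidence, z = 1.960.
Unadjusted: n₀ = 1.960² × 0.50 × 0.50 / 0.046² ≈ 453.88, so n₀ = 454.
Finite population correction with N = 704: n = n₀ / (1 + (n₀−1)/N) = 454 / (1 + 453/704) = 454 / 1.6435 ≈ 276.25.
Rounding up, n = 277.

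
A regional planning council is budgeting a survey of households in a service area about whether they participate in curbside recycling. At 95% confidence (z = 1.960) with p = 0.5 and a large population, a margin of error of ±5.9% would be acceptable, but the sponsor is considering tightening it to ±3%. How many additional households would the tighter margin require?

At ±5.9%: n = 1.960² × 0.2500 / 0.059² ≈ 275.90 → 276.
At ±3%: n = 1.960² × 0.2500 / 0.030² ≈ 1067.11 → 1068.
Additional respondents: 1068 − 276 = 792.

792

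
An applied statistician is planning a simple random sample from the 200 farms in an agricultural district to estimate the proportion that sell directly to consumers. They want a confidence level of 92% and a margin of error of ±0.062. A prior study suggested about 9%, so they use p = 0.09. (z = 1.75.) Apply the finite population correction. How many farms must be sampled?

50

Unadjusted: n₀ = 1.75² × 0.09 × 0.91 / 0.062² ≈ 65.25, so n₀ = 66.
Finite population correction with N = 200: n = n₀ / (1 + (n₀−1)/N) = 66 / (1 + 65/200) = 66 / 1.3250 ≈ 49.81.
Rounding up, n = 50.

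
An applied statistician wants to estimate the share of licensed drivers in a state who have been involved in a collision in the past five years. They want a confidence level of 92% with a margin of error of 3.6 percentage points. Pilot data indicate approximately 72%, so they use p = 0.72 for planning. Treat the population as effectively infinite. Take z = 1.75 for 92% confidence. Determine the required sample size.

477

With p = 0.72, p(1−p) = 0.2016.
n = z²·p(1−p)/E² = 1.75² × 0.2016 / 0.036² = 3.0625 × 0.2016 / 0.001296 ≈ 476.39.
Rounding up gives n = 477.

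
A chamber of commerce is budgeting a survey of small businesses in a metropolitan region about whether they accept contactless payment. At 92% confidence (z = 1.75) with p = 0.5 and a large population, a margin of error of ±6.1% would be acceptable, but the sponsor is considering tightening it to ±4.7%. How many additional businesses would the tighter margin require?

At ±6.1%: n = 1.75² × 0.2500 / 0.061² ≈ 205.76 → 206.
At ±4.7%: n = 1.75² × 0.2500 / 0.047² ≈ 346.59 → 347.
Additional respondents: 347 − 206 = 141.

141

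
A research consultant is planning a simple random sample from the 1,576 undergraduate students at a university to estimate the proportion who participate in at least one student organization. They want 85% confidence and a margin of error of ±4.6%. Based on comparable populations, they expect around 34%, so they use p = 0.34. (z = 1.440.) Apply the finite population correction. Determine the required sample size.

194

Unadjusted: n₀ = 1.440² × 0.34 × 0.66 / 0.046² ≈ 219.90, so n₀ = 220.
Finite population correction with N = 1,576: n = n₀ / (1 + (n₀−1)/N) = 220 / (1 + 219/1576) = 220 / 1.1390 ≈ 193.16.
Rounding up, n = 194.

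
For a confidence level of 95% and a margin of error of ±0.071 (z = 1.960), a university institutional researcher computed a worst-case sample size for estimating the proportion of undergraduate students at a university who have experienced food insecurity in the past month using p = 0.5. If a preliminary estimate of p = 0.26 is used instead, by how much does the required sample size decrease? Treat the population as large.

Conservative (p = 0.5): n = 1.960² × 0.25 / 0.071² ≈ 190.52 → 191.
Using p = 0.26: p(1−p) = 0.1924, so n = 1.960² × 0.1924 / 0.071² ≈ 146.62 → 147.
Reduction: 191 − 147 = 44.

44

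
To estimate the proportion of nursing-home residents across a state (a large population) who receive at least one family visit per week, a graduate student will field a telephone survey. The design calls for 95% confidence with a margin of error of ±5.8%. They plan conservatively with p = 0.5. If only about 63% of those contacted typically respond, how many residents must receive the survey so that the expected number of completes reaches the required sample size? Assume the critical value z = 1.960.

454

Completed interviews needed: n₀ = 1.960² × 0.2500 / 0.058² ≈ 285.49 → 286.
At a 63% response rate, contacts needed = 286 / 0.63 ≈ 453.97 → 454.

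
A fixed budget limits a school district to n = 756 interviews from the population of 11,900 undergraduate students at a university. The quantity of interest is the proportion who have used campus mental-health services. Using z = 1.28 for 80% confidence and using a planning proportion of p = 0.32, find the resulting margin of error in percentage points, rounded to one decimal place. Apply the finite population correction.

2.1

Finite-population factor: (N−n)/(N−1) = (11900−756)/(11900−1) = 0.9365.
SE(p̂) = √[p(1−p)/n · (N−n)/(N−1)] = √[0.2176/756 × 0.9365] = 0.01642.
E = z × SE = 1.28 × 0.01642 = 0.02102 ≈ 2.1 percentage points.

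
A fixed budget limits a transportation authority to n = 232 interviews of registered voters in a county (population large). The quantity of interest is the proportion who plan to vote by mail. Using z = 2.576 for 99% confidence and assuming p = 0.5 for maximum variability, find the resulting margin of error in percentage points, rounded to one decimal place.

SE(p̂) = √[p(1−p)/n] = √[0.2500/232] = 0.03283.
E = z × SE = 2.576 × 0.03283 = 0.08456, or 8.5 percentage points.

8.5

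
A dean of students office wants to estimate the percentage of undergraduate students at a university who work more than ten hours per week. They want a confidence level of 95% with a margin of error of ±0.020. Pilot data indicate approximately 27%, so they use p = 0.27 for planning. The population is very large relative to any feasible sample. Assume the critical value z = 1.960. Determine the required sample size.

With p = 0.27, p(1−p) = 0.1971.
n = z²·p(1−p)/E² = 1.960² × 0.1971 / 0.020² = 3.8416 × 0.1971 / 0.000400 ≈ 1892.95.
Rounding up gives n = 1893.

1893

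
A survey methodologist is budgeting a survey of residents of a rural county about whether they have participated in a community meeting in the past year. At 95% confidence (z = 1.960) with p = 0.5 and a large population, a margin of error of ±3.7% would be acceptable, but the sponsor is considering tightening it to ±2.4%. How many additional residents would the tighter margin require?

At ±3.7%: n = 1.960² × 0.2500 / 0.037² ≈ 701.53 → 702.
At ±2.4%: n = 1.960² × 0.2500 / 0.024² ≈ 1667.36 → 1668.
Additional respondents: 1668 − 702 = 966.

966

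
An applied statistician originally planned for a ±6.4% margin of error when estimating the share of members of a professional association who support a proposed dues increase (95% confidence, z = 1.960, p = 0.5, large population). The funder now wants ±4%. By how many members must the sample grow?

366

At ±6.4%: n = 1.960² × 0.2500 / 0.064² ≈ 234.47 → 235.
At ±4%: n = 1.960² × 0.2500 / 0.040² ≈ 600.25 → 601.
Additional respondents: 601 − 235 = 366.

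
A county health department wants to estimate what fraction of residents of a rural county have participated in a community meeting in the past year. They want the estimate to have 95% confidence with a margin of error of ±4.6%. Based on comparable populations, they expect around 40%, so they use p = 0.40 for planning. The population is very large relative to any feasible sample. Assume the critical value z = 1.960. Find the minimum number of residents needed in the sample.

436

With p = 0.40, p(1−p) = 0.2400.
n = z²·p(1−p)/E² = 1.960² × 0.2400 / 0.046² = 3.8416 × 0.2400 / 0.002116 ≈ 435.72.
Rounding up gives n = 436.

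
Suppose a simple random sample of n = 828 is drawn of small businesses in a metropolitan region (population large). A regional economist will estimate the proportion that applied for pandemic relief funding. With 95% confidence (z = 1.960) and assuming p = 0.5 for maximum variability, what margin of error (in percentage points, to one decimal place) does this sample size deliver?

SE(p̂) = √[p(1−p)/n] = √[0.2500/828] = 0.01738.
E = z × SE = 1.960 × 0.01738 = 0.03406, or 3.4 percentage points.

3.4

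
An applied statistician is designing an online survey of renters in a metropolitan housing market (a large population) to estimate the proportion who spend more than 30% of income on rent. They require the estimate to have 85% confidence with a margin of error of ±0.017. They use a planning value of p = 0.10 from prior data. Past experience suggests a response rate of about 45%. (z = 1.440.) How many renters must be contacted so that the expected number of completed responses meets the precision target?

1436

Completed interviews needed: n₀ = 1.440² × 0.0900 / 0.017² ≈ 645.76 → 646.
At a 45% response rate, contacts needed = 646 / 0.45 ≈ 1435.56 → 1436.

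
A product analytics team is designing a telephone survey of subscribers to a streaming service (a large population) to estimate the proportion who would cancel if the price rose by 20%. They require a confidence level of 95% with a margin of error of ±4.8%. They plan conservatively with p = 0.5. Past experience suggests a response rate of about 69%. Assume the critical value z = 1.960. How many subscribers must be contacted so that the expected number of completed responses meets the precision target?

Completed interviews needed: n₀ = 1.960² × 0.2500 / 0.048² ≈ 416.84 → 417.
At a 69% response rate, contacts needed = 417 / 0.69 ≈ 604.35 → 605.

605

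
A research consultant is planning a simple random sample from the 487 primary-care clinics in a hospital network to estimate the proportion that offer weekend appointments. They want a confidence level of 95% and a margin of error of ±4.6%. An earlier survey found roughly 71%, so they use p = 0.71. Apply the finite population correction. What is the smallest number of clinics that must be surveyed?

For 95% confidence, z = 1.960.
Unadjusted: n₀ = 1.960² × 0.71 × 0.29 / 0.046² ≈ 373.81, so n₀ = 374.
Finite population correction with N = 487: n = n₀ / (1 + (n₀−1)/N) = 374 / (1 + 373/487) = 374 / 1.7659 ≈ 211.79.
Rounding up, n = 212.

212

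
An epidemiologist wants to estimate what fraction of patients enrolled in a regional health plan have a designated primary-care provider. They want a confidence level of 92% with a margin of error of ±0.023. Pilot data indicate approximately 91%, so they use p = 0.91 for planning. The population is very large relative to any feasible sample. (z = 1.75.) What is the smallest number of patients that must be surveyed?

With p = 0.91, p(1−p) = 0.0819.
n = z²·p(1−p)/E² = 1.75² × 0.0819 / 0.023² = 3.0625 × 0.0819 / 0.000529 ≈ 474.14.
Rounding up gives n = 475.

475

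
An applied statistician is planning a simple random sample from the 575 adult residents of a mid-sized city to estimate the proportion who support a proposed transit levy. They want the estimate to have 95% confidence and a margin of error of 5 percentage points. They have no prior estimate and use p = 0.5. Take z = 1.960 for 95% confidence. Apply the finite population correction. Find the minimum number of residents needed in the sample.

Unadjusted: n₀ = 1.960² × 0.50 × 0.50 / 0.050² ≈ 384.16, so n₀ = 385.
Finite population correction with N = 575: n = n₀ / (1 + (n₀−1)/N) = 385 / (1 + 384/575) = 385 / 1.6678 ≈ 230.84.
Rounding up, n = 231.

231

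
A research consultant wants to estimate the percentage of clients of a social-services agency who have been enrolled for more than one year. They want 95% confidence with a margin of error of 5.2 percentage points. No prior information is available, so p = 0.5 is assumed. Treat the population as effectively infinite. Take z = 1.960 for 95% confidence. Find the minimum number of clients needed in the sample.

With p = 0.5, p(1−p) = 0.25.
n = z²·p(1−p)/E² = 1.960² × 0.2500 / 0.052² = 3.8416 × 0.2500 / 0.002704 ≈ 355.18.
Rounding up gives n = 356.

356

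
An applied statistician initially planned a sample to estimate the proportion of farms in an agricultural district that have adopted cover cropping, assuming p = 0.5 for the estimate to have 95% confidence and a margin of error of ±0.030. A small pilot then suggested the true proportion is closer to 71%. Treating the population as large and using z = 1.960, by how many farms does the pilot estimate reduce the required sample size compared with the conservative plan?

Conservative (p = 0.5): n = 1.960² × 0.25 / 0.030² ≈ 1067.11 → 1068.
Using p = 0.71: p(1−p) = 0.2059, so n = 1.960² × 0.2059 / 0.030² ≈ 878.87 → 879.
Reduction: 1068 − 879 = 189.

189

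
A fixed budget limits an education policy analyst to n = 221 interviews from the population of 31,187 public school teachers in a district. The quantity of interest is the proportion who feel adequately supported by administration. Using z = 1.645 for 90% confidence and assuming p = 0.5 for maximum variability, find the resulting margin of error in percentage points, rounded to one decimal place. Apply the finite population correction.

Finite-population factor: (N−n)/(N−1) = (31187−221)/(31187−1) = 0.9929.
SE(p̂) = √[p(1−p)/n · (N−n)/(N−1)] = √[0.2500/221 × 0.9929] = 0.03351.
E = z × SE = 1.645 × 0.03351 = 0.05513 ≈ 5.5 percentage points.

5.5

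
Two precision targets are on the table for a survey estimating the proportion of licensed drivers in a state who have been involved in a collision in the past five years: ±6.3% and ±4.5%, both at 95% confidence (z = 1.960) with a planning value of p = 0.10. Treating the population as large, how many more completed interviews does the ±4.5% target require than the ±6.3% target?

83

At ±6.3%: n = 1.960² × 0.0900 / 0.063² ≈ 87.11 → 88.
At ±4.5%: n = 1.960² × 0.0900 / 0.045² ≈ 170.74 → 171.
Additional respondents: 171 − 88 = 83.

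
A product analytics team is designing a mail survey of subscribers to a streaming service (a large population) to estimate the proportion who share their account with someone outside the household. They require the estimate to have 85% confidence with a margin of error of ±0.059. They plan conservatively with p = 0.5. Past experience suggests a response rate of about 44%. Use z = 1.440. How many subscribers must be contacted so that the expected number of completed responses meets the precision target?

Completed interviews needed: n₀ = 1.440² × 0.2500 / 0.059² ≈ 148.92 → 149.
At a 44% response rate, contacts needed = 149 / 0.44 ≈ 338.64 → 339.

339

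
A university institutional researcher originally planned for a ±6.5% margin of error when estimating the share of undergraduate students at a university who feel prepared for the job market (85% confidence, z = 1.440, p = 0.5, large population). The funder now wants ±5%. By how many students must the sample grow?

85

At ±6.5%: n = 1.440² × 0.2500 / 0.065² ≈ 122.70 → 123.
At ±5%: n = 1.440² × 0.2500 / 0.050² ≈ 207.36 → 208.
Additional respondents: 208 − 123 = 85.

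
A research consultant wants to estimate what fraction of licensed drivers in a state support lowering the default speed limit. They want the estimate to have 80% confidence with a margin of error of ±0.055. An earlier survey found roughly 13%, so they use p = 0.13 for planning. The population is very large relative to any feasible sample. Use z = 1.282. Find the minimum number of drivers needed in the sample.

With p = 0.13, p(1−p) = 0.1131.
n = z²·p(1−p)/E² = 1.282² × 0.1131 / 0.055² = 1.6435 × 0.1131 / 0.003025 ≈ 61.45.
Rounding up gives n = 62.

62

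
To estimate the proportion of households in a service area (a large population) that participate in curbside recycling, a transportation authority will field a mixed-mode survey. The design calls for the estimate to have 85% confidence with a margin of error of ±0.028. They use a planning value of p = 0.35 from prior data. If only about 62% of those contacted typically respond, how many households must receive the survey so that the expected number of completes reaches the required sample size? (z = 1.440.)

971

Completed interviews needed: n₀ = 1.440² × 0.2275 / 0.028² ≈ 601.71 → 602.
At a 62% response rate, contacts needed = 602 / 0.62 ≈ 970.97 → 971.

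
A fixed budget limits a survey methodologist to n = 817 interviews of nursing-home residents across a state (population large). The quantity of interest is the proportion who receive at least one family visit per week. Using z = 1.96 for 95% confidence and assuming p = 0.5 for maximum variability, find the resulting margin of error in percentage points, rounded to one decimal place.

3.4

SE(p̂) = √[p(1−p)/n] = √[0.2500/817] = 0.01749.
E = z × SE = 1.96 × 0.01749 = 0.03429, or 3.4 percentage points.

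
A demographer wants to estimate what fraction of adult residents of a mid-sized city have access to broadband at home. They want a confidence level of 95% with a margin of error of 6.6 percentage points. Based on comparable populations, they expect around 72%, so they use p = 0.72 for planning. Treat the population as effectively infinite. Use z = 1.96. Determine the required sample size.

With p = 0.72, p(1−p) = 0.2016.
n = z²·p(1−p)/E² = 1.96² × 0.2016 / 0.066² = 3.8416 × 0.2016 / 0.004356 ≈ 177.79.
Rounding up gives n = 178.

178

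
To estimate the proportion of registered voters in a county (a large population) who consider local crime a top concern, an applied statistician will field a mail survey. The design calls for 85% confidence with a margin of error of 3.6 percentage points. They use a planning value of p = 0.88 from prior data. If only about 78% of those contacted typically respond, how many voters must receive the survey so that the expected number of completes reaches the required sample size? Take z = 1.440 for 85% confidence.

217

Completed interviews needed: n₀ = 1.440² × 0.1056 / 0.036² ≈ 168.96 → 169.
At a 78% response rate, contacts needed = 169 / 0.78 ≈ 216.67 → 217.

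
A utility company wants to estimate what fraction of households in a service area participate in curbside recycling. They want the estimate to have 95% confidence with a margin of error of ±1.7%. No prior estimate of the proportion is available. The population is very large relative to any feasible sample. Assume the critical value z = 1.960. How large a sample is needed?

With no prior estimate, use p = 0.5, giving p(1−p) = 0.25.
n = z²·p(1−p)/E² = 1.960² × 0.2500 / 0.017² = 3.8416 × 0.2500 / 0.000289 ≈ 3323.18.
Rounding up gives n = 3324.

3324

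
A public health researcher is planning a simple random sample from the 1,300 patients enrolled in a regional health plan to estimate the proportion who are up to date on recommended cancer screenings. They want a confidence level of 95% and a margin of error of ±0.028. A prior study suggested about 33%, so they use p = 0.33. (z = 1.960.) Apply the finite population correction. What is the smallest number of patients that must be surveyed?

Unadjusted: n₀ = 1.960² × 0.33 × 0.67 / 0.028² ≈ 1083.39, so n₀ = 1084.
Finite population correction with N = 1,300: n = n₀ / (1 + (n₀−1)/N) = 1084 / (1 + 1083/1300) = 1084 / 1.8331 ≈ 591.36.
Rounding up, n = 592.

592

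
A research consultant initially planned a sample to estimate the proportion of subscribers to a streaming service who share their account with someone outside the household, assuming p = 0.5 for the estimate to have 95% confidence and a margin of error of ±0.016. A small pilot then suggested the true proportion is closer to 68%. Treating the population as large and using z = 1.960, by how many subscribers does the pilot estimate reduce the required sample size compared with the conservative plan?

486

Conservative (p = 0.5): n = 1.960² × 0.25 / 0.016² ≈ 3751.56 → 3752.
Using p = 0.68: p(1−p) = 0.2176, so n = 1.960² × 0.2176 / 0.016² ≈ 3265.36 → 3266.
Reduction: 3752 − 3266 = 486.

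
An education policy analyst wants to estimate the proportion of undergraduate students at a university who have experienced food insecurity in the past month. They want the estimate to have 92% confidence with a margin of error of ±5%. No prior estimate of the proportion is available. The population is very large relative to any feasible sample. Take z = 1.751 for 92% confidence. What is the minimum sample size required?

With no prior estimate, use p = 0.5, giving p(1−p) = 0.25.
n = z²·p(1−p)/E² = 1.751² × 0.2500 / 0.050² = 3.0660 × 0.2500 / 0.002500 ≈ 306.60.
Rounding up gives n = 307.

307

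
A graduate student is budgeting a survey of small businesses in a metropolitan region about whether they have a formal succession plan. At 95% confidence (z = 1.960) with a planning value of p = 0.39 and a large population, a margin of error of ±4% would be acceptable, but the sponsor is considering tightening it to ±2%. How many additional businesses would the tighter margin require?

At ±4%: n = 1.960² × 0.2379 / 0.040² ≈ 571.20 → 572.
At ±2%: n = 1.960² × 0.2379 / 0.020² ≈ 2284.79 → 2285.
Additional respondents: 2285 − 572 = 1713.

1713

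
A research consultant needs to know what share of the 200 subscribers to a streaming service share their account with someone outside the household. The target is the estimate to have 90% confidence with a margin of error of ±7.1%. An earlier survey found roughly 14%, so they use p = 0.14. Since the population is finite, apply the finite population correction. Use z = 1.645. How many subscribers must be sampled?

50

Unadjusted: n₀ = 1.645² × 0.14 × 0.86 / 0.071² ≈ 64.63, so n₀ = 65.
Finite population correction with N = 200: n = n₀ / (1 + (n₀−1)/N) = 65 / (1 + 64/200) = 65 / 1.3200 ≈ 49.24.
Rounding up, n = 50.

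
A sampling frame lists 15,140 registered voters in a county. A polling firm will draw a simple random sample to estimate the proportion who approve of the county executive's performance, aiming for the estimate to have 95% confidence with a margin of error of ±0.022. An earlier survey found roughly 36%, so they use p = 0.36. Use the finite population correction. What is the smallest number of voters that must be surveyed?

For 95% confidence, z = 1.960.
Unadjusted: n₀ = 1.960² × 0.36 × 0.64 / 0.022² ≈ 1828.73, so n₀ = 1829.
Finite population correction with N = 15,140: n = n₀ / (1 + (n₀−1)/N) = 1829 / (1 + 1828/15140) = 1829 / 1.1207 ≈ 1631.96.
Rounding up, n = 1632.

1632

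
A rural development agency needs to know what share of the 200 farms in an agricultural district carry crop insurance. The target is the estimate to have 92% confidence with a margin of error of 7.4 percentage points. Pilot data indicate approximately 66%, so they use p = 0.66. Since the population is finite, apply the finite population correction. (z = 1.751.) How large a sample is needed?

Unadjusted: n₀ = 1.751² × 0.66 × 0.34 / 0.074² ≈ 125.64, so n₀ = 126.
Finite population correction with N = 200: n = n₀ / (1 + (n₀−1)/N) = 126 / (1 + 125/200) = 126 / 1.6250 ≈ 77.54.
Rounding up, n = 78.

78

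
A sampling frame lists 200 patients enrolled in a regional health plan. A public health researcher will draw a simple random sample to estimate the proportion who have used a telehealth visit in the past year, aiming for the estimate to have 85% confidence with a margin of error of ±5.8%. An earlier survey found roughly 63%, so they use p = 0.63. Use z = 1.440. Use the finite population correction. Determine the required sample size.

Unadjusted: n₀ = 1.440² × 0.63 × 0.37 / 0.058² ≈ 143.68, so n₀ = 144.
Finite population correction with N = 200: n = n₀ / (1 + (n₀−1)/N) = 144 / (1 + 143/200) = 144 / 1.7150 ≈ 83.97.
Rounding up, n = 84.

84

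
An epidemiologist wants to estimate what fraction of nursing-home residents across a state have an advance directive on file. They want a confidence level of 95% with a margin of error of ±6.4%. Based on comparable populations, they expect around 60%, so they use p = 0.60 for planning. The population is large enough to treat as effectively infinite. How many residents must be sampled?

For 95% confidence, z = 1.960.
With p = 0.60, p(1−p) = 0.2400.
n = z²·p(1−p)/E² = 1.960² × 0.2400 / 0.064² = 3.8416 × 0.2400 / 0.004096 ≈ 225.09.
Rounding up gives n = 226.

226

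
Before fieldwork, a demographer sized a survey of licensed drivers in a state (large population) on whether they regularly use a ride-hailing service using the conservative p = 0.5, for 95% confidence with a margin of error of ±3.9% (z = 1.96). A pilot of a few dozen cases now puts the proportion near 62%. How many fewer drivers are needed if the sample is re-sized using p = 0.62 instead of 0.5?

36

Conservative (p = 0.5): n = 1.96² × 0.25 / 0.039² ≈ 631.43 → 632.
Using p = 0.62: p(1−p) = 0.2356, so n = 1.96² × 0.2356 / 0.039² ≈ 595.06 → 596.
Reduction: 632 − 596 = 36.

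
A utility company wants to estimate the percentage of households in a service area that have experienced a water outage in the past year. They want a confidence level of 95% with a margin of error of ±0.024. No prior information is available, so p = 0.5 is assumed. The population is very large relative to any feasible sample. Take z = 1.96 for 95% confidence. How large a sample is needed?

1668

With p = 0.5, p(1−p) = 0.25.
n = z²·p(1−p)/E² = 1.96² × 0.2500 / 0.024² = 3.8416 × 0.2500 / 0.000576 ≈ 1667.36.
Rounding up gives n = 1668.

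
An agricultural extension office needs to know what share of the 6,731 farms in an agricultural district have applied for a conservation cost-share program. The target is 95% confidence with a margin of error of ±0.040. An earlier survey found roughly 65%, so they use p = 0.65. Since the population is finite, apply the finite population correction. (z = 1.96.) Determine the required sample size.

506

Unadjusted: n₀ = 1.96² × 0.65 × 0.35 / 0.040² ≈ 546.23, so n₀ = 547.
Finite population correction with N = 6,731: n = n₀ / (1 + (n₀−1)/N) = 547 / (1 + 546/6731) = 547 / 1.0811 ≈ 505.96.
Rounding up, n = 506.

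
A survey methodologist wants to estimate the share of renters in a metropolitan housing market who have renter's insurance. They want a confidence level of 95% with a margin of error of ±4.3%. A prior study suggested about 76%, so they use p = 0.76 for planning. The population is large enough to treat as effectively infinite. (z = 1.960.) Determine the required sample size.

With p = 0.76, p(1−p) = 0.1824.
n = z²·p(1−p)/E² = 1.960² × 0.1824 / 0.043² = 3.8416 × 0.1824 / 0.001849 ≈ 378.97.
Rounding up gives n = 379.

379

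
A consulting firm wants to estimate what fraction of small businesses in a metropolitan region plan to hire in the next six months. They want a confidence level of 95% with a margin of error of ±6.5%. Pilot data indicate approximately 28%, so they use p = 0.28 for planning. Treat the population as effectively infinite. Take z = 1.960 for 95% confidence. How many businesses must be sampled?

With p = 0.28, p(1−p) = 0.2016.
n = z²·p(1−p)/E² = 1.960² × 0.2016 / 0.065² = 3.8416 × 0.2016 / 0.004225 ≈ 183.31.
Rounding up gives n = 184.

184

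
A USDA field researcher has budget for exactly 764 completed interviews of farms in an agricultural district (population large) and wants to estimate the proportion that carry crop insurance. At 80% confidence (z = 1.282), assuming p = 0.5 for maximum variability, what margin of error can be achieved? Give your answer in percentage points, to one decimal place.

2.3

SE(p̂) = √[p(1−p)/n] = √[0.2500/764] = 0.01809.
E = z × SE = 1.282 × 0.01809 = 0.02319, or 2.3 percentage points.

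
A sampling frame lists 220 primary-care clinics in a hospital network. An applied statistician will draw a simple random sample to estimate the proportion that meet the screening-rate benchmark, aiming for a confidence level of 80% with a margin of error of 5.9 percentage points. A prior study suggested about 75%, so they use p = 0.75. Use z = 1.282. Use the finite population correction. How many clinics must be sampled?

Unadjusted: n₀ = 1.282² × 0.75 × 0.25 / 0.059² ≈ 88.53, so n₀ = 89.
Finite population correction with N = 220: n = n₀ / (1 + (n₀−1)/N) = 89 / (1 + 88/220) = 89 / 1.4000 ≈ 63.57.
Rounding up, n = 64.

64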